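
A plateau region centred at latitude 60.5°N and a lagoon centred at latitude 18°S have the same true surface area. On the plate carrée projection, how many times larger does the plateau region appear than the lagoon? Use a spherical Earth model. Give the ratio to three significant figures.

1.93

Plate carrée maps x = Rλ, y = Rφ. The meridian scale is h = 1 and the parallel scale is k = 1/cos φ = sec φ.
Areal scale at 60.5°: h·k = 1.000 × 2.031 = 2.031.
Areal scale at 18°: h·k = 1.000 × 1.051 = 1.051.
Ratio = 2.031/1.051 ≈ 1.93.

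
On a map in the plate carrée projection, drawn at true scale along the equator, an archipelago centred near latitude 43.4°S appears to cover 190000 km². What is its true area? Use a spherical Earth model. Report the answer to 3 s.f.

138000 km²

In the plate carrée (x = Rλ, y = Rφ), meridians are true-scale (h = 1) and parallels are stretched by k = sec φ.
Areal scale = h·k = 1 × sec φ; at 43.4°, h = 1.000, k = 1.376, so h·k = 1.376.
True area = apparent / (areal scale) = 190000 / 1.376 ≈ 138000 km².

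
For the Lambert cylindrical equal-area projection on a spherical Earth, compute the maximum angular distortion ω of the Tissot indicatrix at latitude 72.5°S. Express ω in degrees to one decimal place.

113.1°

The Lambert cylindrical equal-area projection is the cylindrical equal-area projection with its standard parallel at the equator (φ₀ = 0). Cylindrical equal-area (φ₀ = 0°): h = cos φ / cos 0° along meridians, k = cos 0° / cos φ along parallels; h·k = 1.
At 72.5°: h = 0.3007, k = 3.326; principal scales a = 3.326, b = 0.3007.
sin(ω/2) = (a − b)/(a + b) = 3.025/3.626 = 0.8341, so ω = 2 arcsin(0.8341) ≈ 113.1°.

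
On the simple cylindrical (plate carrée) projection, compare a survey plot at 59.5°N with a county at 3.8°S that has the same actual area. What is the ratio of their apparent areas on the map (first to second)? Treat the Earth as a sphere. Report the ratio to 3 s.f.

Plate carrée maps x = Rλ, y = Rφ. The meridian scale is h = 1 and the parallel scale is k = 1/cos φ = sec φ.
Areal scale at 59.5°: h·k = 1.000 × 1.970 = 1.970.
Areal scale at 3.8°: h·k = 1.000 × 1.002 = 1.002.
Ratio = 1.970/1.002 ≈ 1.97.

1.97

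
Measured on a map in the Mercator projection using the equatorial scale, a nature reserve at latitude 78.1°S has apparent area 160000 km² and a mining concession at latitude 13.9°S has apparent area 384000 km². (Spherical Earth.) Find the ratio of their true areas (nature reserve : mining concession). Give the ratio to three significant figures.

Mercator's areal exaggeration is sec²φ; hence true area = (apparent area) · cos²φ.
True area of nature reserve: 160000 × cos²(78.1°) = 160000 × 0.04252 = 6803 km².
True area of mining concession: 384000 × cos²(13.9°) = 384000 × 0.9423 = 361800 km².
Ratio = 6803 / 361800 ≈ 0.0188.

0.0188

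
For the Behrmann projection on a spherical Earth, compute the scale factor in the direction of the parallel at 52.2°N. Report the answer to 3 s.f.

1.41

The Behrmann projection is cylindrical equal-area with φ₀ = 30°. For cylindrical equal-area with standard parallel φ₀, h = cos φ / cos φ₀ and k = cos φ₀ / cos φ, so h·k = 1.
k = cos 30° / cos 52.2° = 0.8660/0.6129 = 1.413.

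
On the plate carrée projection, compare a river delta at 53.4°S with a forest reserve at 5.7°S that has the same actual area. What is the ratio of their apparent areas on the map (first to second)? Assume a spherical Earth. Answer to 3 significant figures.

In the plate carrée (x = Rλ, y = Rφ), meridians are true-scale (h = 1) and parallels are stretched by k = sec φ.
Areal scale at 53.4°: h·k = 1.000 × 1.677 = 1.677.
Areal scale at 5.7°: h·k = 1.000 × 1.005 = 1.005.
Ratio = 1.677/1.005 ≈ 1.67.

1.67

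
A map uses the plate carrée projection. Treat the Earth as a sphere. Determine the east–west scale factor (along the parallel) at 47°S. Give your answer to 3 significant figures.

1.47

For the equirectangular projection with φ₀ = 0 (plate carrée), h = 1 along meridians and k = sec φ along parallels.
k = 1/cos 47° = 1/0.6820 = 1.466.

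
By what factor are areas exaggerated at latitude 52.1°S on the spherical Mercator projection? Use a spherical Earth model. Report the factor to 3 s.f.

2.65

For Mercator, h = k = sec φ (a conformal cylindrical projection has a single point scale, 1/cos φ).
Areal scale = k² = sec²φ = 1/cos²(52.1°) = 1/0.6143² = 2.650.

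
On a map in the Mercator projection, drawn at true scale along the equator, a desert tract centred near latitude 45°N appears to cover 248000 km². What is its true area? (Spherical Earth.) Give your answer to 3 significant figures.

124000 km²

For Mercator, h = k = sec φ (a conformal cylindrical projection has a single point scale, 1/cos φ).
Areal scale = k² = sec²φ = 1/cos²(45°) = 1/0.7071² = 2.000.
True area = apparent / (areal scale) = 248000 / 2.000 ≈ 124000 km².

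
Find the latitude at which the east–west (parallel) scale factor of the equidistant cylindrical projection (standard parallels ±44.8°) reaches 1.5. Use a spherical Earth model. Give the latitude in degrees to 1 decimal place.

61.8°

The equidistant cylindrical projection with φ₀ = 44.8° has h = 1 (meridians true) and k = cos φ₀ / cos φ along parallels.
k = cos φ₀ / cos φ = 1.5  ⇒  cos φ = cos 44.8° / 1.5 = 0.4730.
φ = arccos(0.4730) ≈ 61.8°.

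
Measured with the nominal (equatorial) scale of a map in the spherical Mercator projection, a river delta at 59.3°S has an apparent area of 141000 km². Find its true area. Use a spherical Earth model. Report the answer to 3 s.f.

The Mercator projection is conformal; its linear scale factor is the same in every direction and equals sec φ = 1/cos φ.
Areal scale = k² = sec²φ = 1/cos²(59.3°) = 1/0.5105² = 3.837.
True area = apparent / (areal scale) = 141000 / 3.837 ≈ 36800 km².

36800 km²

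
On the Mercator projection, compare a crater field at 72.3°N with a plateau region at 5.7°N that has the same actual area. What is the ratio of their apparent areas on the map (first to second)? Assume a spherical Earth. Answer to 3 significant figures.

On Mercator, area is exaggerated by sec²φ = 1/cos²φ.
At 72.3°: sec²(72.3°) = 1/0.3040² = 10.82.
At 5.7°: sec²(5.7°) = 1/0.9951² = 1.010.
Ratio = 10.82/1.010 = cos²(5.7°)/cos²(72.3°) ≈ 10.7.

10.7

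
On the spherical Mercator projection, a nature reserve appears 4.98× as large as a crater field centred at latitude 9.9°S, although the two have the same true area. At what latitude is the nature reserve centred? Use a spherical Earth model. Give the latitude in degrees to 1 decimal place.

For equal true areas on Mercator, apparent areas scale as sec²φ, so the ratio is cos²φ₂ / cos²φ₁.
cos²φ₂ / cos²φ₁ = 4.98  ⇒  cos φ₁ = cos 9.9° / √4.98 = 0.9851/2.232 = 0.4414.
φ₁ = arccos(0.4414) ≈ 63.8°.

63.8°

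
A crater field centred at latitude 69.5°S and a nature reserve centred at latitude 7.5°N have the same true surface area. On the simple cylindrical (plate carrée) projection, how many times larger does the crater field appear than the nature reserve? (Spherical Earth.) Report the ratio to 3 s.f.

2.83

For the equirectangular projection with φ₀ = 0 (plate carrée), h = 1 along meridians and k = sec φ along parallels.
Areal scale at 69.5°: h·k = 1.000 × 2.855 = 2.855.
Areal scale at 7.5°: h·k = 1.000 × 1.009 = 1.009.
Ratio = 2.855/1.009 ≈ 2.83.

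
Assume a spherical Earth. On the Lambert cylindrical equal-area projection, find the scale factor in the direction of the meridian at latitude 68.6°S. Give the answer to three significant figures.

The Lambert cylindrical equal-area projection is the cylindrical equal-area projection with its standard parallel at the equator (φ₀ = 0). A cylindrical equal-area projection with standard parallel φ₀ has meridian scale h = cos φ / cos φ₀ and parallel scale k = cos φ₀ / cos φ (so areas are preserved, h·k = 1).
h = cos 68.6° / cos 0° = 0.3649/1.000 = 0.3649.

0.365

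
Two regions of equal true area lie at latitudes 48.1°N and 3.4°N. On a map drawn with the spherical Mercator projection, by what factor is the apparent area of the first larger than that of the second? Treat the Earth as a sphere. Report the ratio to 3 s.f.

2.23

Mercator areal scale is sec²φ.
At 48.1°: sec²(48.1°) = 1/0.6678² = 2.242.
At 3.4°: sec²(3.4°) = 1/0.9982² = 1.004.
Ratio = 2.242/1.004 = cos²(3.4°)/cos²(48.1°) ≈ 2.23.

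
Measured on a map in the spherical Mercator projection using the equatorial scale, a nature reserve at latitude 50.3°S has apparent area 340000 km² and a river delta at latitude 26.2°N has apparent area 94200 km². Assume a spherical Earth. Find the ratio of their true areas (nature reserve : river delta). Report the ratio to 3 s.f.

1.83

Mercator's areal exaggeration is sec²φ; hence true area = (apparent area) · cos²φ.
True area of nature reserve: 340000 × cos²(50.3°) = 340000 × 0.4080 = 138700 km².
True area of river delta: 94200 × cos²(26.2°) = 94200 × 0.8051 = 75840 km².
Ratio = 138700 / 75840 ≈ 1.83.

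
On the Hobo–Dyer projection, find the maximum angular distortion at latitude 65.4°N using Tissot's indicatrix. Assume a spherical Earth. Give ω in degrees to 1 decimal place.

69.3°

Hobo–Dyer is a cylindrical equal-area projection with standard parallels at ±37.5°. A cylindrical equal-area projection with standard parallel φ₀ has meridian scale h = cos φ / cos φ₀ and parallel scale k = cos φ₀ / cos φ (so areas are preserved, h·k = 1).
At 65.4°: h = 0.5247, k = 1.906; principal scales a = 1.906, b = 0.5247.
sin(ω/2) = (a − b)/(a + b) = 1.381/2.431 = 0.5682, so ω = 2 arcsin(0.5682) ≈ 69.3°.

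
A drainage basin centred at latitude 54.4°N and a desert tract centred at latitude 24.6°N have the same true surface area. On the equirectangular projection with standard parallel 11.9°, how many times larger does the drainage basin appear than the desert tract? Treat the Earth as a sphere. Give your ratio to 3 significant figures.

The equidistant cylindrical projection with φ₀ = 11.9° has h = 1 (meridians true) and k = cos φ₀ / cos φ along parallels.
Areal scale at 54.4°: h·k = 1.000 × 1.681 = 1.681.
Areal scale at 24.6°: h·k = 1.000 × 1.076 = 1.076.
Ratio = 1.681/1.076 ≈ 1.56.

1.56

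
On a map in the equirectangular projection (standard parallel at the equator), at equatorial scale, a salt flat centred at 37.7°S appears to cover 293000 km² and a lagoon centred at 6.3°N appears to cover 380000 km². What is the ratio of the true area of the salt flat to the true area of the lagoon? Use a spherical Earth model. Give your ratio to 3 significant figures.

0.614

On the plate carrée, areal scale = h·k = 1 × sec φ, so true area = apparent × cos φ.
True area of salt flat: 293000 × cos(37.7°) = 293000 × 0.7912 = 231800 km².
True area of lagoon: 380000 × cos(6.3°) = 380000 × 0.9940 = 377700 km².
Ratio = 231800 / 377700 ≈ 0.614.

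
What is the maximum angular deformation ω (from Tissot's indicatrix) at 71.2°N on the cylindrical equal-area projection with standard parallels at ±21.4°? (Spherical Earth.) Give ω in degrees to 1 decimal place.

A cylindrical equal-area projection with standard parallel φ₀ has meridian scale h = cos φ / cos φ₀ and parallel scale k = cos φ₀ / cos φ (so areas are preserved, h·k = 1).
At 71.2°: h = 0.3461, k = 2.889; principal scales a = 2.889, b = 0.3461.
sin(ω/2) = (a − b)/(a + b) = 2.543/3.235 = 0.7860, so ω = 2 arcsin(0.7860) ≈ 103.6°.

103.6°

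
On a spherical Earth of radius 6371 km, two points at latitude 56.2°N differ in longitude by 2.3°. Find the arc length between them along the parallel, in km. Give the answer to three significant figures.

142 km

Arc length along a parallel = R cos φ · Δλ (with Δλ in radians).
= 6371 × cos 56.2° × (2.3° × π/180) = 6371 × 0.5563 × 0.04014 ≈ 142 km.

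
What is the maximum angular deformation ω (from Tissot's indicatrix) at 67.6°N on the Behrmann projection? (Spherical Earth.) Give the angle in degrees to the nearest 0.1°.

85.0°

The Behrmann projection is cylindrical equal-area with φ₀ = 30°. A cylindrical equal-area projection with standard parallel φ₀ has meridian scale h = cos φ / cos φ₀ and parallel scale k = cos φ₀ / cos φ (so areas are preserved, h·k = 1).
At 67.6°: h = 0.4400, k = 2.273; principal scales a = 2.273, b = 0.4400.
sin(ω/2) = (a − b)/(a + b) = 1.833/2.713 = 0.6756, so ω = 2 arcsin(0.6756) ≈ 85.0°.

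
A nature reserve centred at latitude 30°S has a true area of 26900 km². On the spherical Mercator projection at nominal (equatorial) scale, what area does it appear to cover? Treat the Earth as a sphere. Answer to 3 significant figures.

35900 km²

For Mercator, h = k = sec φ (a conformal cylindrical projection has a single point scale, 1/cos φ).
Areal scale = k² = sec²φ = 1/cos²(30°) = 1/0.8660² = 1.333.
Apparent area = 26900 × 1.333 ≈ 35900 km².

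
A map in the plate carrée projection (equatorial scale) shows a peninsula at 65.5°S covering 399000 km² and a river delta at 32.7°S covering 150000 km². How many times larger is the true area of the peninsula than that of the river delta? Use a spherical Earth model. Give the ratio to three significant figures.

On the plate carrée, areal scale = h·k = 1 × sec φ, so true area = apparent × cos φ.
True area of peninsula: 399000 × cos(65.5°) = 399000 × 0.4147 = 165500 km².
True area of river delta: 150000 × cos(32.7°) = 150000 × 0.8415 = 126200 km².
Ratio = 165500 / 126200 ≈ 1.31.

1.31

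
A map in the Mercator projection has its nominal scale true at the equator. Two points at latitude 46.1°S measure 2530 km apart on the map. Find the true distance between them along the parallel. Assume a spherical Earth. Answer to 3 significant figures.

1750 km

Mercator is conformal, so the point scale is isotropic: h = k = sec φ = 1/cos φ.
Along the parallel at 46.1°, map distances are exaggerated by k = sec 46.1° = 1.442.
True distance = 2530 / 1.442 = 2530 × cos 46.1° ≈ 1750 km.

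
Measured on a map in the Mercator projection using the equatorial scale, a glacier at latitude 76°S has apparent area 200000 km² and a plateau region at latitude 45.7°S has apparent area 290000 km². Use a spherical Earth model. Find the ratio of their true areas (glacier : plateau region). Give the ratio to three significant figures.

Mercator's areal exaggeration is sec²φ; hence true area = (apparent area) · cos²φ.
True area of glacier: 200000 × cos²(76°) = 200000 × 0.05853 = 11710 km².
True area of plateau region: 290000 × cos²(45.7°) = 290000 × 0.4878 = 141500 km².
Ratio = 11710 / 141500 ≈ 0.0827.

0.0827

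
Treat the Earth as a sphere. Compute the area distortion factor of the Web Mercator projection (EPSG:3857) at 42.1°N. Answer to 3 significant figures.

For Mercator, h = k = sec φ (a conformal cylindrical projection has a single point scale, 1/cos φ).
Areal scale = k² = sec²φ = 1/cos²(42.1°) = 1/0.7420² = 1.816.

1.82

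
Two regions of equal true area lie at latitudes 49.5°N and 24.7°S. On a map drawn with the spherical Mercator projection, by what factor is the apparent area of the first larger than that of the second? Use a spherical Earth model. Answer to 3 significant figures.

1.96

Mercator is conformal with k = sec φ, so areal scale = k² = sec²φ.
At 49.5°: sec²(49.5°) = 1/0.6494² = 2.371.
At 24.7°: sec²(24.7°) = 1/0.9085² = 1.212.
Ratio = 2.371/1.212 = cos²(24.7°)/cos²(49.5°) ≈ 1.96.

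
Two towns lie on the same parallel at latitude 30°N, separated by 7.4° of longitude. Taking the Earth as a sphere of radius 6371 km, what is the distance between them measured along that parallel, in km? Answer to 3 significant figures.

Arc length along a parallel = R cos φ · Δλ (with Δλ in radians).
= 6371 × cos 30° × (7.4° × π/180) = 6371 × 0.8660 × 0.1292 ≈ 713 km.

713 km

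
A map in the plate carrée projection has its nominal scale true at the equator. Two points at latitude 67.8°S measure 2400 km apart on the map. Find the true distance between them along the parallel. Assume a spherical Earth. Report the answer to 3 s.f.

In the plate carrée (x = Rλ, y = Rφ), meridians are true-scale (h = 1) and parallels are stretched by k = sec φ.
Along the parallel at 67.8°, map distances are exaggerated by k = sec 67.8° = 2.647.
True distance = 2400 / 2.647 = 2400 × cos 67.8° ≈ 907 km.

907 km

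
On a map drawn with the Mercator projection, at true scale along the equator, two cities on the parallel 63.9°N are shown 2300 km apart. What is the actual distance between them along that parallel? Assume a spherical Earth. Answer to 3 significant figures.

1010 km

For Mercator, h = k = sec φ (a conformal cylindrical projection has a single point scale, 1/cos φ).
Along the parallel at 63.9°, map distances are exaggerated by k = sec 63.9° = 2.273.
True distance = 2300 / 2.273 = 2300 × cos 63.9° ≈ 1010 km.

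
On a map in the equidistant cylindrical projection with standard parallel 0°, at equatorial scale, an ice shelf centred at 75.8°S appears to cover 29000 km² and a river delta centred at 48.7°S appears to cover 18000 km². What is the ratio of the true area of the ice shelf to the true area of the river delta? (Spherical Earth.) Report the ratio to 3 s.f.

0.599

On the plate carrée, areal scale = h·k = 1 × sec φ, so true area = apparent × cos φ.
True area of ice shelf: 29000 × cos(75.8°) = 29000 × 0.2453 = 7114 km².
True area of river delta: 18000 × cos(48.7°) = 18000 × 0.6600 = 11880 km².
Ratio = 7114 / 11880 ≈ 0.599.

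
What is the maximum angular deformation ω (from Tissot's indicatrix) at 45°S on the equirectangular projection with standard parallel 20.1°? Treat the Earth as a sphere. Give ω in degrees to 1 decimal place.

16.2°

In the equirectangular projection with standard parallel φ₀ = 20.1° (x = Rλ cos φ₀, y = Rφ), meridians are true-scale (h = 1) and the parallel scale is k = cos φ₀ / cos φ.
At 45°: h = 1.000, k = 1.328; principal scales a = 1.328, b = 1.000.
sin(ω/2) = (a − b)/(a + b) = 0.3281/2.328 = 0.1409, so ω = 2 arcsin(0.1409) ≈ 16.2°.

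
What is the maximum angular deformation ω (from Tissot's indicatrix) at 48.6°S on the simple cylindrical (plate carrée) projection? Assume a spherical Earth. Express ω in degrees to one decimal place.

Plate carrée maps x = Rλ, y = Rφ. The meridian scale is h = 1 and the parallel scale is k = 1/cos φ = sec φ.
At 48.6°: h = 1.000, k = 1.512; principal scales a = 1.512, b = 1.000.
sin(ω/2) = (a − b)/(a + b) = 0.5121/2.512 = 0.2039, so ω = 2 arcsin(0.2039) ≈ 23.5°.

23.5°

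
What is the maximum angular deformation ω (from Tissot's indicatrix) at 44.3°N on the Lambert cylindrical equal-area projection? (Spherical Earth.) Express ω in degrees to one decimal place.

The Lambert cylindrical equal-area projection is the cylindrical equal-area projection with its standard parallel at the equator (φ₀ = 0). For cylindrical equal-area with standard parallel φ₀, h = cos φ / cos φ₀ and k = cos φ₀ / cos φ, so h·k = 1.
At 44.3°: h = 0.7157, k = 1.397; principal scales a = 1.397, b = 0.7157.
sin(ω/2) = (a − b)/(a + b) = 0.6816/2.113 = 0.3226, so ω = 2 arcsin(0.3226) ≈ 37.6°.

37.6°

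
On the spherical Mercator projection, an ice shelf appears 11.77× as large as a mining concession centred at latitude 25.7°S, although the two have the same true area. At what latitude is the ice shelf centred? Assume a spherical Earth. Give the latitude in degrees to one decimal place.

74.8°

Mercator areal scale is sec²φ, so apparent-area ratio = sec²φ₁ / sec²φ₂ = cos²φ₂ / cos²φ₁.
cos²φ₂ / cos²φ₁ = 11.77  ⇒  cos φ₁ = cos 25.7° / √11.77 = 0.9011/3.431 = 0.2626.
φ₁ = arccos(0.2626) ≈ 74.8°.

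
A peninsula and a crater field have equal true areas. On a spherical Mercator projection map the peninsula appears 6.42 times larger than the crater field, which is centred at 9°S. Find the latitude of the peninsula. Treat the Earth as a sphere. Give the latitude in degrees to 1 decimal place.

For equal true areas on Mercator, apparent areas scale as sec²φ, so the ratio is cos²φ₂ / cos²φ₁.
cos²φ₂ / cos²φ₁ = 6.42  ⇒  cos φ₁ = cos 9° / √6.42 = 0.9877/2.534 = 0.3898.
φ₁ = arccos(0.3898) ≈ 67.1°.

67.1°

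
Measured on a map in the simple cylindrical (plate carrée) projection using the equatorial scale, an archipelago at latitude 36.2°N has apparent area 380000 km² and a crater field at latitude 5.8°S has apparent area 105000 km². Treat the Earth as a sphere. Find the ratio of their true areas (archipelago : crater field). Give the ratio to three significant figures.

2.94

On the plate carrée, areal scale = h·k = 1 × sec φ, so true area = apparent × cos φ.
True area of archipelago: 380000 × cos(36.2°) = 380000 × 0.8070 = 306600 km².
True area of crater field: 105000 × cos(5.8°) = 105000 × 0.9949 = 104500 km².
Ratio = 306600 / 104500 ≈ 2.94.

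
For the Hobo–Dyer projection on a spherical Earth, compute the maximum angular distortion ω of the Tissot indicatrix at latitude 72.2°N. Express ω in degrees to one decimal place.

Hobo–Dyer is a cylindrical equal-area projection with standard parallels at ±37.5°. Cylindrical equal-area (φ₀ = 37.5°): h = cos φ / cos 37.5° along meridians, k = cos 37.5° / cos φ along parallels; h·k = 1.
At 72.2°: h = 0.3853, k = 2.595; principal scales a = 2.595, b = 0.3853.
sin(ω/2) = (a − b)/(a + b) = 2.210/2.981 = 0.7414, so ω = 2 arcsin(0.7414) ≈ 95.7°.

95.7°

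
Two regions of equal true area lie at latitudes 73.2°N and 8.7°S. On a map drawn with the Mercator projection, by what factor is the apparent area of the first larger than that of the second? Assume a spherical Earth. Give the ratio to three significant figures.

11.7

Mercator is conformal with k = sec φ, so areal scale = k² = sec²φ.
At 73.2°: sec²(73.2°) = 1/0.2890² = 11.97.
At 8.7°: sec²(8.7°) = 1/0.9885² = 1.023.
Ratio = 11.97/1.023 = cos²(8.7°)/cos²(73.2°) ≈ 11.7.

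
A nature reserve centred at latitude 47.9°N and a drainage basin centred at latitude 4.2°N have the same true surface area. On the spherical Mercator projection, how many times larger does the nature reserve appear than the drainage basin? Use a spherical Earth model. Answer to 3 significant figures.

Mercator is conformal with k = sec φ, so areal scale = k² = sec²φ.
At 47.9°: sec²(47.9°) = 1/0.6704² = 2.225.
At 4.2°: sec²(4.2°) = 1/0.9973² = 1.005.
Ratio = 2.225/1.005 = cos²(4.2°)/cos²(47.9°) ≈ 2.21.

2.21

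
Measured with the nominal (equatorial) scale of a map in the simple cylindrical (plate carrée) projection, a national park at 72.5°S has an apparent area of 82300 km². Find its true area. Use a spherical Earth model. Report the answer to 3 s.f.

In the plate carrée (x = Rλ, y = Rφ), meridians are true-scale (h = 1) and parallels are stretched by k = sec φ.
Areal scale = h·k = 1 × sec φ; at 72.5°, h = 1.000, k = 3.326, so h·k = 3.326.
True area = apparent / (areal scale) = 82300 / 3.326 ≈ 24700 km².

24700 km²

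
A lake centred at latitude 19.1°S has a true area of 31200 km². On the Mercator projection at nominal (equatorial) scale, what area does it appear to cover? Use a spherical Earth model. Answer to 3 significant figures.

34900 km²

For Mercator, h = k = sec φ (a conformal cylindrical projection has a single point scale, 1/cos φ).
Areal scale = k² = sec²φ = 1/cos²(19.1°) = 1/0.9449² = 1.120.
Apparent area = 31200 × 1.120 ≈ 34900 km².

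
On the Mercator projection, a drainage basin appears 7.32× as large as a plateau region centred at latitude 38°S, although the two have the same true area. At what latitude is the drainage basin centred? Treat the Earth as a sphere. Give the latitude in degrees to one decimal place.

For equal true areas on Mercator, apparent areas scale as sec²φ, so the ratio is cos²φ₂ / cos²φ₁.
cos²φ₂ / cos²φ₁ = 7.32  ⇒  cos φ₁ = cos 38° / √7.32 = 0.7880/2.706 = 0.2913.
φ₁ = arccos(0.2913) ≈ 73.1°.

73.1°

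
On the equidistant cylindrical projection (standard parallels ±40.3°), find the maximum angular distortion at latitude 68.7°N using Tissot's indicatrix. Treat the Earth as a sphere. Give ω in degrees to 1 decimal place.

41.6°

With standard parallel φ₀ = 40.3°, the equirectangular projection gives x = Rλ cos φ₀, y = Rφ, so h = 1 and k = cos 40.3° / cos φ.
At 68.7°: h = 1.000, k = 2.100; principal scales a = 2.100, b = 1.000.
sin(ω/2) = (a − b)/(a + b) = 1.100/3.100 = 0.3547, so ω = 2 arcsin(0.3547) ≈ 41.6°.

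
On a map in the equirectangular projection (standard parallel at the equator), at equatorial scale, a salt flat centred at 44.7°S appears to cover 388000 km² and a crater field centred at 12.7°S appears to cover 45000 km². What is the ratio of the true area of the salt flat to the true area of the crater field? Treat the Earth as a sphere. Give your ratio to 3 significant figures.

Plate carrée has h = 1 and k = sec φ, giving areal scale sec φ; true area = (apparent area) · cos φ.
True area of salt flat: 388000 × cos(44.7°) = 388000 × 0.7108 = 275800 km².
True area of crater field: 45000 × cos(12.7°) = 45000 × 0.9755 = 43900 km².
Ratio = 275800 / 43900 ≈ 6.28.

6.28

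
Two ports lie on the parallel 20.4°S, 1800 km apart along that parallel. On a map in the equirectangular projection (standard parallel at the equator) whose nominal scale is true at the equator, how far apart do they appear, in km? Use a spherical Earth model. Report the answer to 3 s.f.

Plate carrée maps x = Rλ, y = Rφ. The meridian scale is h = 1 and the parallel scale is k = 1/cos φ = sec φ.
Along the parallel, k = sec 20.4° = 1/0.9373 = 1.067.
Map distance = 1800 × 1.067 ≈ 1920 km.

1920 km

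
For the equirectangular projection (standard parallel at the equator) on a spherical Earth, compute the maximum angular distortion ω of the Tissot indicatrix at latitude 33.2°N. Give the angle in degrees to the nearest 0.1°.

In the plate carrée (x = Rλ, y = Rφ), meridians are true-scale (h = 1) and parallels are stretched by k = sec φ.
At 33.2°: h = 1.000, k = 1.195; principal scales a = 1.195, b = 1.000.
sin(ω/2) = (a − b)/(a + b) = 0.1951/2.195 = 0.08887, so ω = 2 arcsin(0.08887) ≈ 10.2°.

10.2°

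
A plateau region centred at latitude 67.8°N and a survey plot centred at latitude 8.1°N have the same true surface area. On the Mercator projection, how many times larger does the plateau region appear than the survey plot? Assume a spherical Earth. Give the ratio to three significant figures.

6.87

On Mercator, area is exaggerated by sec²φ = 1/cos²φ.
At 67.8°: sec²(67.8°) = 1/0.3778² = 7.005.
At 8.1°: sec²(8.1°) = 1/0.9900² = 1.020.
Ratio = 7.005/1.020 = cos²(8.1°)/cos²(67.8°) ≈ 6.87.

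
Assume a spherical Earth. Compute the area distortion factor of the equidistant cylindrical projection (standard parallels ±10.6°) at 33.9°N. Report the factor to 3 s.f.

With standard parallel φ₀ = 10.6°, the equirectangular projection gives x = Rλ cos φ₀, y = Rφ, so h = 1 and k = cos 10.6° / cos φ.
Areal scale = h·k = 1 × cos φ₀ / cos φ; at 33.9°, h = 1.000, k = 1.184, so h·k = 1.184.

1.18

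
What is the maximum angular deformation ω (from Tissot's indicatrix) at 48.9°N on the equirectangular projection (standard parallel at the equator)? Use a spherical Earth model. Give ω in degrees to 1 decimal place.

Plate carrée maps x = Rλ, y = Rφ. The meridian scale is h = 1 and the parallel scale is k = 1/cos φ = sec φ.
At 48.9°: h = 1.000, k = 1.521; principal scales a = 1.521, b = 1.000.
sin(ω/2) = (a − b)/(a + b) = 0.5212/2.521 = 0.2067, so ω = 2 arcsin(0.2067) ≈ 23.9°.

23.9°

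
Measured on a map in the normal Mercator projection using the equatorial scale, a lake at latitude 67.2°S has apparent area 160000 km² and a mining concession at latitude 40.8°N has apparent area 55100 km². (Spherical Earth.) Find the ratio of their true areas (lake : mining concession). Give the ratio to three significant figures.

Since Mercator area scale is 1/cos²φ, the true area equals the apparent area multiplied by cos²φ.
True area of lake: 160000 × cos²(67.2°) = 160000 × 0.1502 = 24030 km².
True area of mining concession: 55100 × cos²(40.8°) = 55100 × 0.5730 = 31570 km².
Ratio = 24030 / 31570 ≈ 0.761.

0.761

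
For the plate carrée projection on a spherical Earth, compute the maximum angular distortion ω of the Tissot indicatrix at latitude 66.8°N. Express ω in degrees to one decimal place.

51.5°

In the plate carrée (x = Rλ, y = Rφ), meridians are true-scale (h = 1) and parallels are stretched by k = sec φ.
At 66.8°: h = 1.000, k = 2.538; principal scales a = 2.538, b = 1.000.
sin(ω/2) = (a − b)/(a + b) = 1.538/3.538 = 0.4348, so ω = 2 arcsin(0.4348) ≈ 51.5°.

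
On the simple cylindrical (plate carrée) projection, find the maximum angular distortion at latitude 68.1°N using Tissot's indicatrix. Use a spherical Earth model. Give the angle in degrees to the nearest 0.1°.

54.3°

For the equirectangular projection with φ₀ = 0 (plate carrée), h = 1 along meridians and k = sec φ along parallels.
At 68.1°: h = 1.000, k = 2.681; principal scales a = 2.681, b = 1.000.
sin(ω/2) = (a − b)/(a + b) = 1.681/3.681 = 0.4567, so ω = 2 arcsin(0.4567) ≈ 54.3°.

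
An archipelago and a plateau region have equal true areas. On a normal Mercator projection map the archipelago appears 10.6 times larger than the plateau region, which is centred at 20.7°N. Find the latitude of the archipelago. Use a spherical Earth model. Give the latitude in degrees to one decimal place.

Mercator areal scale is sec²φ, so apparent-area ratio = sec²φ₁ / sec²φ₂ = cos²φ₂ / cos²φ₁.
cos²φ₂ / cos²φ₁ = 10.6  ⇒  cos φ₁ = cos 20.7° / √10.6 = 0.9354/3.256 = 0.2873.
φ₁ = arccos(0.2873) ≈ 73.3°.

73.3°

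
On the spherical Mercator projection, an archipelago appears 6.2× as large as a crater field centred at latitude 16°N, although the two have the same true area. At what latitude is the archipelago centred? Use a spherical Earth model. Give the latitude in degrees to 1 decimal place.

Mercator areal scale is sec²φ, so apparent-area ratio = sec²φ₁ / sec²φ₂ = cos²φ₂ / cos²φ₁.
cos²φ₂ / cos²φ₁ = 6.2  ⇒  cos φ₁ = cos 16° / √6.2 = 0.9613/2.490 = 0.3861.
φ₁ = arccos(0.3861) ≈ 67.3°.

67.3°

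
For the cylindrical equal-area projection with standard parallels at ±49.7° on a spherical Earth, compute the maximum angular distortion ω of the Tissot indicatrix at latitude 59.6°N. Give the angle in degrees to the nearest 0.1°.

27.8°

A cylindrical equal-area projection with standard parallel φ₀ has meridian scale h = cos φ / cos φ₀ and parallel scale k = cos φ₀ / cos φ (so areas are preserved, h·k = 1).
At 59.6°: h = 0.7824, k = 1.278; principal scales a = 1.278, b = 0.7824.
sin(ω/2) = (a − b)/(a + b) = 0.4958/2.061 = 0.2406, so ω = 2 arcsin(0.2406) ≈ 27.8°.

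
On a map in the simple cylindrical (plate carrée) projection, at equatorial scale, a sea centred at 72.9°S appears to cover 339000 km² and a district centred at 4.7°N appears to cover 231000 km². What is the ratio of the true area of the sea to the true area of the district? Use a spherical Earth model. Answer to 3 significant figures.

Plate carrée has h = 1 and k = sec φ, giving areal scale sec φ; true area = (apparent area) · cos φ.
True area of sea: 339000 × cos(72.9°) = 339000 × 0.2940 = 99680 km².
True area of district: 231000 × cos(4.7°) = 231000 × 0.9966 = 230200 km².
Ratio = 99680 / 230200 ≈ 0.433.

0.433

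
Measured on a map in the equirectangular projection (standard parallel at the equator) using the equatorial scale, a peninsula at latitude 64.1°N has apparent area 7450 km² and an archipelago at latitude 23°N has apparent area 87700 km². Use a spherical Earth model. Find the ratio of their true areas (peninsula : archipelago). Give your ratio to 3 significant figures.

0.0403

Plate carrée has h = 1 and k = sec φ, giving areal scale sec φ; true area = (apparent area) · cos φ.
True area of peninsula: 7450 × cos(64.1°) = 7450 × 0.4368 = 3254 km².
True area of archipelago: 87700 × cos(23°) = 87700 × 0.9205 = 80730 km².
Ratio = 3254 / 80730 ≈ 0.0403.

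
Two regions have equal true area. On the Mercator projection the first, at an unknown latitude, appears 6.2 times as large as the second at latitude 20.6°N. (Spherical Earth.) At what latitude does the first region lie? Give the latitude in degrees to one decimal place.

67.9°

For equal true areas on Mercator, apparent areas scale as sec²φ, so the ratio is cos²φ₂ / cos²φ₁.
cos²φ₂ / cos²φ₁ = 6.2  ⇒  cos φ₁ = cos 20.6° / √6.2 = 0.9361/2.490 = 0.3759.
φ₁ = arccos(0.3759) ≈ 67.9°.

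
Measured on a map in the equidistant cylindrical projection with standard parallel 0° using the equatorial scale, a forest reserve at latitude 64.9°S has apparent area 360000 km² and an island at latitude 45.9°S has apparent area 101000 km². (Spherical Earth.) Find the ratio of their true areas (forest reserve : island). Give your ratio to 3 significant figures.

2.17

On the plate carrée, areal scale = h·k = 1 × sec φ, so true area = apparent × cos φ.
True area of forest reserve: 360000 × cos(64.9°) = 360000 × 0.4242 = 152700 km².
True area of island: 101000 × cos(45.9°) = 101000 × 0.6959 = 70290 km².
Ratio = 152700 / 70290 ≈ 2.17.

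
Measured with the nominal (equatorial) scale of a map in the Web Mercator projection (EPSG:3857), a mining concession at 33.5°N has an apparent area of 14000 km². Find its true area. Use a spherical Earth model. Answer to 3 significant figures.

9740 km²

The Mercator projection is conformal; its linear scale factor is the same in every direction and equals sec φ = 1/cos φ.
Areal scale = k² = sec²φ = 1/cos²(33.5°) = 1/0.8339² = 1.438.
True area = apparent / (areal scale) = 14000 / 1.438 ≈ 9740 km².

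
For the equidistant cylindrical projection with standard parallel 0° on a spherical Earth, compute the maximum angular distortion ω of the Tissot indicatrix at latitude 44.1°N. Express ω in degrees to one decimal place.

18.9°

For the equirectangular projection with φ₀ = 0 (plate carrée), h = 1 along meridians and k = sec φ along parallels.
At 44.1°: h = 1.000, k = 1.393; principal scales a = 1.393, b = 1.000.
sin(ω/2) = (a − b)/(a + b) = 0.3925/2.393 = 0.1641, so ω = 2 arcsin(0.1641) ≈ 18.9°.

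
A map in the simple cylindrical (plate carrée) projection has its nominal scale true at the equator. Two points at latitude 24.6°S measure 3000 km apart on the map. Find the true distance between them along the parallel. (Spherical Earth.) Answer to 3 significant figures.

2730 km

Plate carrée maps x = Rλ, y = Rφ. The meridian scale is h = 1 and the parallel scale is k = 1/cos φ = sec φ.
Along the parallel at 24.6°, map distances are exaggerated by k = sec 24.6° = 1.100.
True distance = 3000 / 1.100 = 3000 × cos 24.6° ≈ 2730 km.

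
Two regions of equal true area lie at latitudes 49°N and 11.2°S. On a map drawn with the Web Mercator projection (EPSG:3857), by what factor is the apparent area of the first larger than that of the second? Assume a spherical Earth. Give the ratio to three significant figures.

On Mercator, area is exaggerated by sec²φ = 1/cos²φ.
At 49°: sec²(49°) = 1/0.6561² = 2.323.
At 11.2°: sec²(11.2°) = 1/0.9810² = 1.039.
Ratio = 2.323/1.039 = cos²(11.2°)/cos²(49°) ≈ 2.24.

2.24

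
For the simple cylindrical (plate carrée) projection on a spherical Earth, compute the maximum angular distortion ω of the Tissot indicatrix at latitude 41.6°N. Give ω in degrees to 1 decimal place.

16.6°

Plate carrée maps x = Rλ, y = Rφ. The meridian scale is h = 1 and the parallel scale is k = 1/cos φ = sec φ.
At 41.6°: h = 1.000, k = 1.337; principal scales a = 1.337, b = 1.000.
sin(ω/2) = (a − b)/(a + b) = 0.3373/2.337 = 0.1443, so ω = 2 arcsin(0.1443) ≈ 16.6°.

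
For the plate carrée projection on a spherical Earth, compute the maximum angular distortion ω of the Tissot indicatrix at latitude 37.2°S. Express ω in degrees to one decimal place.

For the equirectangular projection with φ₀ = 0 (plate carrée), h = 1 along meridians and k = sec φ along parallels.
At 37.2°: h = 1.000, k = 1.255; principal scales a = 1.255, b = 1.000.
sin(ω/2) = (a − b)/(a + b) = 0.2554/2.255 = 0.1133, so ω = 2 arcsin(0.1133) ≈ 13.0°.

13.0°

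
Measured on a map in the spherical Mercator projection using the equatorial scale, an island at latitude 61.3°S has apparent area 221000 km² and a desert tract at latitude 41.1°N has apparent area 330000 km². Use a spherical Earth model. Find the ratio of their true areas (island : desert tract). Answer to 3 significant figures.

Mercator's areal exaggeration is sec²φ; hence true area = (apparent area) · cos²φ.
True area of island: 221000 × cos²(61.3°) = 221000 × 0.2306 = 50970 km².
True area of desert tract: 330000 × cos²(41.1°) = 330000 × 0.5679 = 187400 km².
Ratio = 50970 / 187400 ≈ 0.272.

0.272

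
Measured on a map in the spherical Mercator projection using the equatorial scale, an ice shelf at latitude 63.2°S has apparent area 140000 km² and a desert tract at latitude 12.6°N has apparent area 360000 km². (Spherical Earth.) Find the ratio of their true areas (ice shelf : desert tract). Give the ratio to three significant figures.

Since Mercator area scale is 1/cos²φ, the true area equals the apparent area multiplied by cos²φ.
True area of ice shelf: 140000 × cos²(63.2°) = 140000 × 0.2033 = 28460 km².
True area of desert tract: 360000 × cos²(12.6°) = 360000 × 0.9524 = 342900 km².
Ratio = 28460 / 342900 ≈ 0.0830.

0.0830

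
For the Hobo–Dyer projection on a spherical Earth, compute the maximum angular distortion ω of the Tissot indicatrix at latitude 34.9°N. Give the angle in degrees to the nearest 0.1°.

3.8°

Hobo–Dyer is a cylindrical equal-area projection with standard parallels at ±37.5°. Cylindrical equal-area (φ₀ = 37.5°): h = cos φ / cos 37.5° along meridians, k = cos 37.5° / cos φ along parallels; h·k = 1.
At 34.9°: h = 1.034, k = 0.9673; principal scales a = 1.034, b = 0.9673.
sin(ω/2) = (a − b)/(a + b) = 0.06645/2.001 = 0.03321, so ω = 2 arcsin(0.03321) ≈ 3.8°.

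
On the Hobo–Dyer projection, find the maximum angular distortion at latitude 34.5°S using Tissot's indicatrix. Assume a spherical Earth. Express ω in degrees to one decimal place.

Hobo–Dyer is a cylindrical equal-area projection with standard parallels at ±37.5°. For cylindrical equal-area with standard parallel φ₀, h = cos φ / cos φ₀ and k = cos φ₀ / cos φ, so h·k = 1.
At 34.5°: h = 1.039, k = 0.9627; principal scales a = 1.039, b = 0.9627.
sin(ω/2) = (a − b)/(a + b) = 0.07613/2.001 = 0.03804, so ω = 2 arcsin(0.03804) ≈ 4.4°.

4.4°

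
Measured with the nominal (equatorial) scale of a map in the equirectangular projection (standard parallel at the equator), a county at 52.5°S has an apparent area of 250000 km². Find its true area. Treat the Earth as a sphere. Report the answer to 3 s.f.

152000 km²

For the equirectangular projection with φ₀ = 0 (plate carrée), h = 1 along meridians and k = sec φ along parallels.
Areal scale = h·k = 1 × sec φ; at 52.5°, h = 1.000, k = 1.643, so h·k = 1.643.
True area = apparent / (areal scale) = 250000 / 1.643 ≈ 152000 km².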